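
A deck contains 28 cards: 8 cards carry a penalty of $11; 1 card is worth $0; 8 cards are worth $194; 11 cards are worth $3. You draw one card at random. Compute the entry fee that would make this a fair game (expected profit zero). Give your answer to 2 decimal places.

$53.46

E[payout] = (8/28)·(-11) + (1/28)·0 + (8/28)·194 + (11/28)·3 = 1497/28
Fair fee = E[payout] = 1497/28 ≈ $53.46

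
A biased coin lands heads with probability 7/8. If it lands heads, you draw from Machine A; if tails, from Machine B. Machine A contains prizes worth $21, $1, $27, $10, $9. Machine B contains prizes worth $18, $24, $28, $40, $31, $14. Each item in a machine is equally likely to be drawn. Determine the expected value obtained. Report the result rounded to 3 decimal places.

E[X | Machine A] = (21 + 1 + 27 + 10 + 9)/5 = 68/5
E[X | Machine B] = (18 + 24 + 28 + 40 + 31 + 14)/6 = 155/6
E[X] = (7/8)·68/5 + (1/8)·155/6 = 3631/240 ≈ 15.129

$15.129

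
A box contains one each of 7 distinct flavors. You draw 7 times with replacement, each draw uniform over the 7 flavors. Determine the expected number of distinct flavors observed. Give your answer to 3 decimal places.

Let Xⱼ=1 if type j appears at least once. P(Xⱼ=1) = 1 − ((7−1)/7)^7 = 543607/823543.
E[#distinct] = 7·543607/823543 = 543607/117649.
≈ 4.621

4.621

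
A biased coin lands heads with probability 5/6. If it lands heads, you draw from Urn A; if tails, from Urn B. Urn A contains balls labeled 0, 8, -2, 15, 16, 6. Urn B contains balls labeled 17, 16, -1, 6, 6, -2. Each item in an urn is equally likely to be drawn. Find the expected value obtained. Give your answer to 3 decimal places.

7.139

E[X | Urn A] = (0 + 8 − 2 + 15 + 16 + 6)/6 = 43/6
E[X | Urn B] = (17 + 16 − 1 + 6 + 6 − 2)/6 = 7
E[X] = (5/6)·43/6 + (1/6)·7 = 257/36 ≈ 7.139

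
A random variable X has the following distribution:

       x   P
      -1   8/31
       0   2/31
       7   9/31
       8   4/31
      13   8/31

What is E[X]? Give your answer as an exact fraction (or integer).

191/31

E[X] = (8/31)·(-1) + (2/31)·0 + (9/31)·7 + (4/31)·8 + (8/31)·13
     = 191/31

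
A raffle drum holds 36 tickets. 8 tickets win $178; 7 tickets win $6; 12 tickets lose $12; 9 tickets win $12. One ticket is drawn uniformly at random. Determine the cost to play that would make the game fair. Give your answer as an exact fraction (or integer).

715/18 dollars

E[payout] = (8/36)·178 + (7/36)·6 + (12/36)·(-12) + (9/36)·12 = 715/18
Fair fee = E[payout] = 715/18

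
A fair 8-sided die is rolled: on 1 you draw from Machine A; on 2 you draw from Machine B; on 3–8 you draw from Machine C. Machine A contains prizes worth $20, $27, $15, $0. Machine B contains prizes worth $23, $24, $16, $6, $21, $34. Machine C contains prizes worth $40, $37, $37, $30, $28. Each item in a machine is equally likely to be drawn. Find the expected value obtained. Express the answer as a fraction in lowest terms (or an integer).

E[X | Machine A] = (20 + 27 + 15 + 0)/4 = 31/2
E[X | Machine B] = (23 + 24 + 16 + 6 + 21 + 34)/6 = 62/3
E[X | Machine C] = (40 + 37 + 37 + 30 + 28)/5 = 172/5
E[X] = (1/8)·31/2 + (1/8)·62/3 + (3/4)·172/5 = 7277/240

7277/240 dollars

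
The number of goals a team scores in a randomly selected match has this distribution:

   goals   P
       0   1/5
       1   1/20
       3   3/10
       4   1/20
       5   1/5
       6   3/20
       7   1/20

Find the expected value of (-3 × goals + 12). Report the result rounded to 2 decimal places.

1.80

E[-3x+12] = (1/5)·12 + (1/20)·9 + (3/10)·3 + (1/20)·0 + (1/5)·(-3) + (3/20)·(-6) + (1/20)·(-9)
     = 9/5 ≈ 1.80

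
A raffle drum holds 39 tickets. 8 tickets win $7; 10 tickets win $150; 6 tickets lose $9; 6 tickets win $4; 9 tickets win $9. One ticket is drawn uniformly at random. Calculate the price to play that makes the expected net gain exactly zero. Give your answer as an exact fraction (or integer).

1607/39 dollars

E[payout] = (8/39)·7 + (10/39)·150 + (6/39)·(-9) + (6/39)·4 + (9/39)·9 = 1607/39
Fair fee = E[payout] = 1607/39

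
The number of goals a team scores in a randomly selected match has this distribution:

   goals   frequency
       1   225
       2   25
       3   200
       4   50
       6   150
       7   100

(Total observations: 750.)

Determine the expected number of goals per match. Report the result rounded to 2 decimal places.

3.57

Total = 750, so P(goals=1) = 225/750, etc.
E[X] = (3/10)·1 + (1/30)·2 + (4/15)·3 + (1/15)·4 + (1/5)·6 + (2/15)·7
     = 107/30 ≈ 3.57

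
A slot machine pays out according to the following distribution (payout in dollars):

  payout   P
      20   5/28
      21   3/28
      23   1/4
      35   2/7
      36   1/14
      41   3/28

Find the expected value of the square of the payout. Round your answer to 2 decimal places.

873.61

E[X²] = (5/28)·400 + (3/28)·441 + (1/4)·529 + (2/7)·1225 + (1/14)·1296 + (3/28)·1681
     = 24461/28 ≈ 873.61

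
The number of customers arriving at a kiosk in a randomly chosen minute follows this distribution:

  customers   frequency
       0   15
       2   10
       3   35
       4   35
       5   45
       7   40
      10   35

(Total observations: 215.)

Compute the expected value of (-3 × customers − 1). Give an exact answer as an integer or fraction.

-715/43

Total = 215, so P(customers=0) = 15/215, etc.
E[-3x-1] = (3/43)·(-1) + (2/43)·(-7) + (7/43)·(-10) + (7/43)·(-13) + (9/43)·(-16) + (8/43)·(-22) + (7/43)·(-31)
     = -715/43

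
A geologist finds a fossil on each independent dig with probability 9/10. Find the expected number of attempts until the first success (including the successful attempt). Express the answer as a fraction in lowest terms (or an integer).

For a geometric distribution, E[trials] = 1/p = 1/(9/10) = 10/9.

10/9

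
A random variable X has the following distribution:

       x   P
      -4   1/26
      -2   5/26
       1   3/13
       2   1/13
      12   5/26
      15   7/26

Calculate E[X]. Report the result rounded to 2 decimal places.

6.19

E[X] = (1/26)·(-4) + (5/26)·(-2) + (3/13)·1 + (1/13)·2 + (5/26)·12 + (7/26)·15
     = 161/26 ≈ 6.19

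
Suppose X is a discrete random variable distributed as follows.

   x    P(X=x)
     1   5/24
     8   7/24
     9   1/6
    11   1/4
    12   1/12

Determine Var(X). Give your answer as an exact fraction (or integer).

E[X] = (5/24)·1 + (7/24)·8 + (1/6)·9 + (1/4)·11 + (1/12)·12 = 187/24
E[X²] = (5/24)·1 + (7/24)·64 + (1/6)·81 + (1/4)·121 + (1/12)·144 = 597/8
Var(X) = 597/8 − (187/24)² = 8015/576

8015/576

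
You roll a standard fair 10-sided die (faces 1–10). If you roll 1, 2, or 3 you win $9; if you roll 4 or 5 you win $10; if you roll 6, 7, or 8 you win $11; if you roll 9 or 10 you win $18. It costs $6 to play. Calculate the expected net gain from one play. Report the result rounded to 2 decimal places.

$5.60

E[payout] = (3/10)·9 + (1/5)·10 + (3/10)·11 + (1/5)·18 = 58/5
Expected profit = 58/5 − 6 = 28/5 ≈ $5.60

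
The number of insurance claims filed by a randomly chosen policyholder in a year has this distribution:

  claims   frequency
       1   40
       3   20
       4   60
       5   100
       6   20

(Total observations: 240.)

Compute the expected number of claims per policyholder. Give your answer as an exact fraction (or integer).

Total = 240, so P(claims=1) = 40/240, etc.
E[X] = (1/6)·1 + (1/12)·3 + (1/4)·4 + (5/12)·5 + (1/12)·6
     = 4

4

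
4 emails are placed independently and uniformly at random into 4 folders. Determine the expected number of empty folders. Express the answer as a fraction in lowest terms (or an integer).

81/64

Let Xⱼ=1 if folder j is empty. P(Xⱼ=1) = ((4-1)/4)^4 = 81/256.
By linearity, E[#empty] = 4·81/256 = 81/64.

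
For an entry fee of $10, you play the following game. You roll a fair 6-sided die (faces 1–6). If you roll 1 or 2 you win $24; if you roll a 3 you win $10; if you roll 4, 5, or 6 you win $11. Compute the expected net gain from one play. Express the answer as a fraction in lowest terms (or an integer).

E[payout] = (1/6)·10 + (1/2)·11 + (1/3)·24 = 91/6
Expected profit = 91/6 − 10 = 31/6

31/6 dollars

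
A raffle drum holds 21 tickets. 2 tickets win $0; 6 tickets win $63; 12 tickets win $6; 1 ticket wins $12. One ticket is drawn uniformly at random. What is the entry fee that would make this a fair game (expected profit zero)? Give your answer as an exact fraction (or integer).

$22

E[payout] = (2/21)·0 + (6/21)·63 + (12/21)·6 + (1/21)·12 = 22
Fair fee = E[payout] = 22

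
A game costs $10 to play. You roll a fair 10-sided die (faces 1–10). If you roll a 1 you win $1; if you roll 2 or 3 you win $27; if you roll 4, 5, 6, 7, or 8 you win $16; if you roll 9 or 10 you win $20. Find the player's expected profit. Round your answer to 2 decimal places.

E[payout] = (1/10)·1 + (1/2)·16 + (1/5)·20 + (1/5)·27 = 35/2
Expected profit = 35/2 − 10 = 15/2 ≈ $7.50

$7.50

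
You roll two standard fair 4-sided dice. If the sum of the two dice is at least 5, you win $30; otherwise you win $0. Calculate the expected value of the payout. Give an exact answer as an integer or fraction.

75/4 dollars

E[payout] = (3/8)·0 + (5/8)·30 = 75/4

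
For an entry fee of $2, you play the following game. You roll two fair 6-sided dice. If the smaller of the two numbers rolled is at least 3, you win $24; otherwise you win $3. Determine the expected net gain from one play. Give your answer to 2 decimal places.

E[payout] = (5/9)·3 + (4/9)·24 = 37/3
Expected profit = 37/3 − 2 = 31/3 ≈ $10.33

$10.33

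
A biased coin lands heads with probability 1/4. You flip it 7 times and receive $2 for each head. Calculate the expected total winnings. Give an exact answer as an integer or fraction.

7/2 dollars

E[#heads] = 7·1/4 = 7/4 (linearity over flips).
E[winnings] = 2·7/4 = 7/2.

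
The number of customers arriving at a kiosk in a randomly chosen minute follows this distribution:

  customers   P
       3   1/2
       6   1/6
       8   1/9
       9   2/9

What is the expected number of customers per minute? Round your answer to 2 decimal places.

E[X] = (1/2)·3 + (1/6)·6 + (1/9)·8 + (2/9)·9
     = 97/18 ≈ 5.39

5.39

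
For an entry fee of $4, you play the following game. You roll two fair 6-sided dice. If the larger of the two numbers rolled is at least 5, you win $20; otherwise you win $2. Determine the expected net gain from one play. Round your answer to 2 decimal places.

E[payout] = (4/9)·2 + (5/9)·20 = 12
Expected profit = 12 − 4 = 8 ≈ $8.00

$8.00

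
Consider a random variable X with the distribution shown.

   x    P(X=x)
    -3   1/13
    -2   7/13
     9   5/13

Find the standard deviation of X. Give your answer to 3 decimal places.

E[X] = 28/13, E[X²] = 34
Var(X) = E[X²] − (E[X])² = 34 − 784/169 = 4962/169
SD(X) = √(4962/169) ≈ 5.419

5.419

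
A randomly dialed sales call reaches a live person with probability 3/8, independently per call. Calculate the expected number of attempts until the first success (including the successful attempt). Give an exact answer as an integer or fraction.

8/3

For a geometric distribution, E[trials] = 1/p = 1/(3/8) = 8/3.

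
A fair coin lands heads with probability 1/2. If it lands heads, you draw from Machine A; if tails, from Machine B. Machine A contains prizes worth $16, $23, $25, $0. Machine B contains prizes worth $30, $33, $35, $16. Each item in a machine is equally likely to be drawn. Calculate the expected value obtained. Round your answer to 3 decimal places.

E[X | Machine A] = (16 + 23 + 25 + 0)/4 = 16
E[X | Machine B] = (30 + 33 + 35 + 16)/4 = 57/2
E[X] = (1/2)·16 + (1/2)·57/2 = 89/4 ≈ 22.250

$22.250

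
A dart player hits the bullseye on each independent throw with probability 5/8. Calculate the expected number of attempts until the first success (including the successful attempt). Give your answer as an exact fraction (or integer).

For a geometric distribution, E[trials] = 1/p = 1/(5/8) = 8/5.

8/5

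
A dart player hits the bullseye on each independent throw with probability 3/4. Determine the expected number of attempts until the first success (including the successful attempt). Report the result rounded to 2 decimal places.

For a geometric distribution, E[trials] = 1/p = 1/(3/4) = 4/3.
≈ 1.33

1.33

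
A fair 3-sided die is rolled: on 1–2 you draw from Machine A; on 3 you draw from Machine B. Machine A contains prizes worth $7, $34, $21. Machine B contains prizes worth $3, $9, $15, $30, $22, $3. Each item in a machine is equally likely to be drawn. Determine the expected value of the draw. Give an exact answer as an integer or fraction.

E[X | Machine A] = (7 + 34 + 21)/3 = 62/3
E[X | Machine B] = (3 + 9 + 15 + 30 + 22 + 3)/6 = 41/3
E[X] = (2/3)·62/3 + (1/3)·41/3 = 55/3

55/3 dollars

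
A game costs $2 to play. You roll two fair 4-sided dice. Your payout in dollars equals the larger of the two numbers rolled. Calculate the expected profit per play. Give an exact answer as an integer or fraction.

Distribution of the larger of the two numbers rolled: 1 w.p. 1/16, 2 w.p. 3/16, 3 w.p. 5/16, 4 w.p. 7/16
E[payout] = (1/16)·1 + (3/16)·2 + (5/16)·3 + (7/16)·4 = 25/8
Expected profit = 25/8 − 2 = 9/8

9/8 dollars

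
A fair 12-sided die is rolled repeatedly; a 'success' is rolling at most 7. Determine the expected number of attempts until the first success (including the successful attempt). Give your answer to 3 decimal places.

1.714

For a geometric distribution, E[trials] = 1/p = 1/(7/12) = 12/7.
≈ 1.714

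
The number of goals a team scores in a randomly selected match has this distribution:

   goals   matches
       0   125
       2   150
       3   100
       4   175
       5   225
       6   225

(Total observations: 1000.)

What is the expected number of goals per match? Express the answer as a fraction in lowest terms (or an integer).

Total = 1000, so P(goals=0) = 125/1000, etc.
E[X] = (1/8)·0 + (3/20)·2 + (1/10)·3 + (7/40)·4 + (9/40)·5 + (9/40)·6
     = 151/40

151/40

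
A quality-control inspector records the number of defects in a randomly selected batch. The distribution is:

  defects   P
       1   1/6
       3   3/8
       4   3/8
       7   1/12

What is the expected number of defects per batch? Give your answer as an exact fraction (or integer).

27/8

E[X] = (1/6)·1 + (3/8)·3 + (3/8)·4 + (1/12)·7
     = 27/8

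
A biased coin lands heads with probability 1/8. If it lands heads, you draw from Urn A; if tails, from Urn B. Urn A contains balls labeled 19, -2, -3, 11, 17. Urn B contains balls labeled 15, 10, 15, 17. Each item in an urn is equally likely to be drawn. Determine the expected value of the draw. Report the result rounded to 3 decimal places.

E[X | Urn A] = (19 − 2 − 3 + 11 + 17)/5 = 42/5
E[X | Urn B] = (15 + 10 + 15 + 17)/4 = 57/4
E[X] = (1/8)·42/5 + (7/8)·57/4 = 2163/160 ≈ 13.519

13.519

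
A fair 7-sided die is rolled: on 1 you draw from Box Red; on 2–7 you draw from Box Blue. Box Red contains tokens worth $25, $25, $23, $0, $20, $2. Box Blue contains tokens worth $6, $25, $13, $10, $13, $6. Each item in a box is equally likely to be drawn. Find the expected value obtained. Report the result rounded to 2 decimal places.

E[X | Box Red] = (25 + 25 + 23 + 0 + 20 + 2)/6 = 95/6
E[X | Box Blue] = (6 + 25 + 13 + 10 + 13 + 6)/6 = 73/6
E[X] = (1/7)·95/6 + (6/7)·73/6 = 533/42 ≈ 12.69

$12.69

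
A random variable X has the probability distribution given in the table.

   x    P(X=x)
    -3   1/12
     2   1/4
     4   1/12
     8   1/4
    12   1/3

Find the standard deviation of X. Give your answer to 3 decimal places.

E[X] = 79/12, E[X²] = 805/12
Var(X) = E[X²] − (E[X])² = 805/12 − 6241/144 = 3419/144
SD(X) = √(3419/144) ≈ 4.873

4.873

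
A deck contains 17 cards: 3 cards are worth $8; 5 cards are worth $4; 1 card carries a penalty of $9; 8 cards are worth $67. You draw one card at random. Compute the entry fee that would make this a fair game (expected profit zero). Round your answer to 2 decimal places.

$33.59

E[payout] = (3/17)·8 + (5/17)·4 + (1/17)·(-9) + (8/17)·67 = 571/17
Fair fee = E[payout] = 571/17 ≈ $33.59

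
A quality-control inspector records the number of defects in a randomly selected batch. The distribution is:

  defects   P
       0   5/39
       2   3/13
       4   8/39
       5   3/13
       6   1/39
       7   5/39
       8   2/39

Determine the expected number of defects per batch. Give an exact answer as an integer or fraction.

152/39

E[X] = (5/39)·0 + (3/13)·2 + (8/39)·4 + (3/13)·5 + (1/39)·6 + (5/39)·7 + (2/39)·8
     = 152/39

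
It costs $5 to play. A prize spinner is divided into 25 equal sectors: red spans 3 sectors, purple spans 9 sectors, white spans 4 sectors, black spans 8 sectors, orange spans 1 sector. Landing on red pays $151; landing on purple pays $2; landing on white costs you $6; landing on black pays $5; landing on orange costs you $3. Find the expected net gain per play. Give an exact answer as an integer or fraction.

359/25 dollars

E[payout] = (3/25)·151 + (9/25)·2 + (4/25)·(-6) + (8/25)·5 + (1/25)·(-3) = 484/25
Expected profit = 484/25 − 5 = 359/25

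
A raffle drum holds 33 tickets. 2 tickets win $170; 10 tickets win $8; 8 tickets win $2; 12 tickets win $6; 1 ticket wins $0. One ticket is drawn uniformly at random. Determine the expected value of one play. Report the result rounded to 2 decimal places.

E[payout] = (2/33)·170 + (10/33)·8 + (8/33)·2 + (12/33)·6 + (1/33)·0 = 508/33
≈ $15.39

$15.39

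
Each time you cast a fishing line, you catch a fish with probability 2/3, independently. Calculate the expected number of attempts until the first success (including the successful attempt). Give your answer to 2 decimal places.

For a geometric distribution, E[trials] = 1/p = 1/(2/3) = 3/2.
≈ 1.50

1.50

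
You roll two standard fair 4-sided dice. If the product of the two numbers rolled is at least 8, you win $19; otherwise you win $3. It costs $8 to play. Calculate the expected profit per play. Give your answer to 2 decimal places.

E[payout] = (5/8)·3 + (3/8)·19 = 9
Expected profit = 9 − 8 = 1 ≈ $1.00

$1.00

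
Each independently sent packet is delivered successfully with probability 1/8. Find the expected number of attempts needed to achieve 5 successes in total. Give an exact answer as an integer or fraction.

40

By linearity (sum of 5 independent geometric waits), E[trials] = 5/p = 5/(1/8) = 40.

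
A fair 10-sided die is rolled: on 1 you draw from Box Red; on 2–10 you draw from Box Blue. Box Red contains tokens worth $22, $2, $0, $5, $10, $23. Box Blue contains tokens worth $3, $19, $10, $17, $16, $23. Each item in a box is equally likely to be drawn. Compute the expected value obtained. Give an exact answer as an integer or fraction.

E[X | Box Red] = (22 + 2 + 0 + 5 + 10 + 23)/6 = 31/3
E[X | Box Blue] = (3 + 19 + 10 + 17 + 16 + 23)/6 = 44/3
E[X] = (1/10)·31/3 + (9/10)·44/3 = 427/30

427/30 dollars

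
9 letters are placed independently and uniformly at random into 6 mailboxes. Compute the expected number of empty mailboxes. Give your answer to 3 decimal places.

Let Xⱼ=1 if mailbox j is empty. P(Xⱼ=1) = ((6-1)/6)^9 = 1953125/10077696.
By linearity, E[#empty] = 6·1953125/10077696 = 1953125/1679616.
≈ 1.163

1.163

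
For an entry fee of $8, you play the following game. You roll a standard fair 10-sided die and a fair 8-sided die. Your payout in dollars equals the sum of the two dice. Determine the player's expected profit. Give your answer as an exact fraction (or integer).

Distribution of the sum of the two dice: 2 w.p. 1/80, 3 w.p. 1/40, 4 w.p. 3/80, 5 w.p. 1/20, 6 w.p. 1/16, 7 w.p. 3/40, …
E[payout] = (1/80)·2 + (1/40)·3 + (3/80)·4 + (1/20)·5 + (1/16)·6 + (3/40)·7 + (7/80)·8 + (1/10)·9 + (1/10)·10 + (1/10)·11 + (7/80)·12 + (3/40)·13 + (1/16)·14 + (1/20)·15 + (3/80)·16 + (1/40)·17 + (1/80)·18 = 10
Expected profit = 10 − 8 = 2

$2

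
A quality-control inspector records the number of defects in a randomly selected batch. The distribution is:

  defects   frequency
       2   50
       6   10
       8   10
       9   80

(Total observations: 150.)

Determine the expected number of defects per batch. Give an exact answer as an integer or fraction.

Total = 150, so P(defects=2) = 50/150, etc.
E[X] = (1/3)·2 + (1/15)·6 + (1/15)·8 + (8/15)·9
     = 32/5

32/5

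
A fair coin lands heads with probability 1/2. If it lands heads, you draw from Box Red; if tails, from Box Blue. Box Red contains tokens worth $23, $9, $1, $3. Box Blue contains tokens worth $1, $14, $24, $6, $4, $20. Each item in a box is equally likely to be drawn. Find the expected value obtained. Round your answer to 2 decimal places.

$10.25

E[X | Box Red] = (23 + 9 + 1 + 3)/4 = 9
E[X | Box Blue] = (1 + 14 + 24 + 6 + 4 + 20)/6 = 23/2
E[X] = (1/2)·9 + (1/2)·23/2 = 41/4 ≈ 10.25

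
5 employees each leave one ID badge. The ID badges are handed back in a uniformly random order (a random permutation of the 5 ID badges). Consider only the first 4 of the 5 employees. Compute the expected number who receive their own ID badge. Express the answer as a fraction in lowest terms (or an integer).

Let Xᵢ = 1 if person i gets their own ID badge. For each i, P(Xᵢ=1) = 1/5.
By linearity of expectation, E[X₁+…+X_4] = 4·(1/5) = 4/5.

4/5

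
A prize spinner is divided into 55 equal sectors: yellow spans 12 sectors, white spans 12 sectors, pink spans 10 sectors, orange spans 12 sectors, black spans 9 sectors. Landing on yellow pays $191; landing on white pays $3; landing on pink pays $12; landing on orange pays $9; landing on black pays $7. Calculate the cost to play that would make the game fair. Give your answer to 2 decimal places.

E[payout] = (12/55)·191 + (12/55)·3 + (10/55)·12 + (12/55)·9 + (9/55)·7 = 2619/55
Fair fee = E[payout] = 2619/55 ≈ $47.62

$47.62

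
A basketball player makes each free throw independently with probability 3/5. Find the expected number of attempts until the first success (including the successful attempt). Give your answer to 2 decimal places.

1.67

For a geometric distribution, E[trials] = 1/p = 1/(3/5) = 5/3.
≈ 1.67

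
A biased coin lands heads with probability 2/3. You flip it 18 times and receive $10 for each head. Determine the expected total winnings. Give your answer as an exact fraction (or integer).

$120

E[#heads] = 18·2/3 = 12 (linearity over flips).
E[winnings] = 10·12 = 120.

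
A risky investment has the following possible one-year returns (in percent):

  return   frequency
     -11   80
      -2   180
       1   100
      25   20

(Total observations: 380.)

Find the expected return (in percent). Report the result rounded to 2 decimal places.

-1.68

Total = 380, so P(return=-11) = 80/380, etc.
E[X] = (4/19)·(-11) + (9/19)·(-2) + (5/19)·1 + (1/19)·25
     = -32/19 ≈ -1.68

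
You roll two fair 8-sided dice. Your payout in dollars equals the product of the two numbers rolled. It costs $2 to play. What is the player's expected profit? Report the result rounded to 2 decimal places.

Distribution of the product of the two numbers rolled: 1 w.p. 1/64, 2 w.p. 1/32, 3 w.p. 1/32, 4 w.p. 3/64, 5 w.p. 1/32, 6 w.p. 1/16, …
E[payout] = (1/64)·1 + (1/32)·2 + (1/32)·3 + (3/64)·4 + (1/32)·5 + (1/16)·6 + (1/32)·7 + (1/16)·8 + (1/64)·9 + (1/32)·10 + (1/16)·12 + (1/32)·14 + (1/32)·15 + (3/64)·16 + (1/32)·18 + (1/32)·20 + (1/32)·21 + (1/16)·24 + (1/64)·25 + (1/32)·28 + (1/32)·30 + (1/32)·32 + (1/32)·35 + (1/64)·36 + (1/32)·40 + (1/32)·42 + (1/32)·48 + (1/64)·49 + (1/32)·56 + (1/64)·64 = 81/4
Expected profit = 81/4 − 2 = 73/4 ≈ $18.25

$18.25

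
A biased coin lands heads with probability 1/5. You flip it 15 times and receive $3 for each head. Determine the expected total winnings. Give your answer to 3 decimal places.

E[#heads] = 15·1/5 = 3 (linearity over flips).
E[winnings] = 3·3 = 9.
≈ 9.000

$9.000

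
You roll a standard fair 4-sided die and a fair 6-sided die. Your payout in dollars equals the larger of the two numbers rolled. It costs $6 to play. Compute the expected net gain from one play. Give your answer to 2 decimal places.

-$2.08

Distribution of the larger of the two numbers rolled: 1 w.p. 1/24, 2 w.p. 1/8, 3 w.p. 5/24, 4 w.p. 7/24, 5 w.p. 1/6, 6 w.p. 1/6
E[payout] = (1/24)·1 + (1/8)·2 + (5/24)·3 + (7/24)·4 + (1/6)·5 + (1/6)·6 = 47/12
Expected profit = 47/12 − 6 = -25/12 ≈ -$2.08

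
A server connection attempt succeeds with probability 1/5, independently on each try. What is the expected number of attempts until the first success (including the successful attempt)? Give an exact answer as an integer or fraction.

5

For a geometric distribution, E[trials] = 1/p = 1/(1/5) = 5.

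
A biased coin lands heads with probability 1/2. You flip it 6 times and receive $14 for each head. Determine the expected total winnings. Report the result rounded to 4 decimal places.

$42.0000

E[#heads] = 6·1/2 = 3 (linearity over flips).
E[winnings] = 14·3 = 42.
≈ 42.0000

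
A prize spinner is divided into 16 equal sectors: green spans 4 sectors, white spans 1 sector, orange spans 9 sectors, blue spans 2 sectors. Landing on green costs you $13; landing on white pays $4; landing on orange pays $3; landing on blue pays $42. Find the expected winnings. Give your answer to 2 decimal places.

$3.94

E[payout] = (4/16)·(-13) + (1/16)·4 + (9/16)·3 + (2/16)·42 = 63/16
≈ $3.94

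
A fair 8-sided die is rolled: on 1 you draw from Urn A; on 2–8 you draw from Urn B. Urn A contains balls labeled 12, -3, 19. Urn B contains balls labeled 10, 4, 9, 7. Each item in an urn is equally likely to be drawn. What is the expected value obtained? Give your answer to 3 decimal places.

E[X | Urn A] = (12 − 3 + 19)/3 = 28/3
E[X | Urn B] = (10 + 4 + 9 + 7)/4 = 15/2
E[X] = (1/8)·28/3 + (7/8)·15/2 = 371/48 ≈ 7.729

7.729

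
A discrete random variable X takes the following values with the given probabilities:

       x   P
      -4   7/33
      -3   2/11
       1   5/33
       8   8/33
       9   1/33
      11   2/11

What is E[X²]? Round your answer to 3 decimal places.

45.152

E[X²] = (7/33)·16 + (2/11)·9 + (5/33)·1 + (8/33)·64 + (1/33)·81 + (2/11)·121
     = 1490/33 ≈ 45.152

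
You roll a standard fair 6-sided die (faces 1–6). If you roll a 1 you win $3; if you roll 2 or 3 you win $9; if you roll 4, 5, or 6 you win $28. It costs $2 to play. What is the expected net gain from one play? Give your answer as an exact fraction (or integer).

31/2 dollars

E[payout] = (1/6)·3 + (1/3)·9 + (1/2)·28 = 35/2
Expected profit = 35/2 − 2 = 31/2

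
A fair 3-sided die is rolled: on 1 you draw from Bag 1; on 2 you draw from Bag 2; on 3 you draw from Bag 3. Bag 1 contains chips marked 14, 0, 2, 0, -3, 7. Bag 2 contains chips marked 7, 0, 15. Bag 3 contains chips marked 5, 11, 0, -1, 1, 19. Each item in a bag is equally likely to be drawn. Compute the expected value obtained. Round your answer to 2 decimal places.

5.50

E[X | Bag 1] = (14 + 0 + 2 + 0 − 3 + 7)/6 = 10/3
E[X | Bag 2] = (7 + 0 + 15)/3 = 22/3
E[X | Bag 3] = (5 + 11 + 0 − 1 + 1 + 19)/6 = 35/6
E[X] = (1/3)·10/3 + (1/3)·22/3 + (1/3)·35/6 = 11/2 ≈ 5.50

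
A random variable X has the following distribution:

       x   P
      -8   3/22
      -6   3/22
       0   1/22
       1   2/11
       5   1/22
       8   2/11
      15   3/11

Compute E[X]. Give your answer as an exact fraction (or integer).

89/22

E[X] = (3/22)·(-8) + (3/22)·(-6) + (1/22)·0 + (2/11)·1 + (1/22)·5 + (2/11)·8 + (3/11)·15
     = 89/22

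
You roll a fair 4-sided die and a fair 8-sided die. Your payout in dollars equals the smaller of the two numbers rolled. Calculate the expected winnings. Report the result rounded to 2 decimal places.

Distribution of the smaller of the two numbers rolled: 1 w.p. 11/32, 2 w.p. 9/32, 3 w.p. 7/32, 4 w.p. 5/32
E[payout] = (11/32)·1 + (9/32)·2 + (7/32)·3 + (5/32)·4 = 35/16
≈ $2.19

$2.19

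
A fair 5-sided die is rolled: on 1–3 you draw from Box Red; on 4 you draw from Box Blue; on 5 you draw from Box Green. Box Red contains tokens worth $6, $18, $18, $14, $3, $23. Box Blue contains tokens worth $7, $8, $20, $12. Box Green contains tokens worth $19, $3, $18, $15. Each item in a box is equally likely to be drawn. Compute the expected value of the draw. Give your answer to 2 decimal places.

$13.30

E[X | Box Red] = (6 + 18 + 18 + 14 + 3 + 23)/6 = 41/3
E[X | Box Blue] = (7 + 8 + 20 + 12)/4 = 47/4
E[X | Box Green] = (19 + 3 + 18 + 15)/4 = 55/4
E[X] = (3/5)·41/3 + (1/5)·47/4 + (1/5)·55/4 = 133/10 ≈ 13.30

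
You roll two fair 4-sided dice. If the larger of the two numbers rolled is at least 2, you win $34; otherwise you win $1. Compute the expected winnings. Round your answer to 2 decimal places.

E[payout] = (1/16)·1 + (15/16)·34 = 511/16
≈ $31.94

$31.94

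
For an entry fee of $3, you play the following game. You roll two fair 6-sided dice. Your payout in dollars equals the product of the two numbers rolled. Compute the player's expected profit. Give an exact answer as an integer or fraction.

Distribution of the product of the two numbers rolled: 1 w.p. 1/36, 2 w.p. 1/18, 3 w.p. 1/18, 4 w.p. 1/12, 5 w.p. 1/18, 6 w.p. 1/9, …
E[payout] = (1/36)·1 + (1/18)·2 + (1/18)·3 + (1/12)·4 + (1/18)·5 + (1/9)·6 + (1/18)·8 + (1/36)·9 + (1/18)·10 + (1/9)·12 + (1/18)·15 + (1/36)·16 + (1/18)·18 + (1/18)·20 + (1/18)·24 + (1/36)·25 + (1/18)·30 + (1/36)·36 = 49/4
Expected profit = 49/4 − 3 = 37/4

37/4 dollars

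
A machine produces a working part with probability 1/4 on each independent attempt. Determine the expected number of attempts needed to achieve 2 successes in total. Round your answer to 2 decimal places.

8.00

By linearity (sum of 2 independent geometric waits), E[trials] = 2/p = 2/(1/4) = 8.
≈ 8.00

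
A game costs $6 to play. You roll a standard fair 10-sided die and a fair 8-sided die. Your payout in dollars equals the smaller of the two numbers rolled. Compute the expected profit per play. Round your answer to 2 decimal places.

Distribution of the smaller of the two numbers rolled: 1 w.p. 17/80, 2 w.p. 3/16, 3 w.p. 13/80, 4 w.p. 11/80, 5 w.p. 9/80, 6 w.p. 7/80, …
E[payout] = (17/80)·1 + (3/16)·2 + (13/80)·3 + (11/80)·4 + (9/80)·5 + (7/80)·6 + (1/16)·7 + (3/80)·8 = 69/20
Expected profit = 69/20 − 6 = -51/20 ≈ -$2.55

-$2.55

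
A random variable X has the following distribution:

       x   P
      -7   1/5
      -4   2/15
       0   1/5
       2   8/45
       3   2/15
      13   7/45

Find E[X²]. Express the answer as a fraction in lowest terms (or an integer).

E[X²] = (1/5)·49 + (2/15)·16 + (1/5)·0 + (8/45)·4 + (2/15)·9 + (7/45)·169
     = 602/15

602/15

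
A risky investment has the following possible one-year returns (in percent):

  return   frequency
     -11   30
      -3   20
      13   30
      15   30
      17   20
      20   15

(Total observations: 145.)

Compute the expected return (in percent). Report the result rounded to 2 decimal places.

Total = 145, so P(return=-11) = 30/145, etc.
E[X] = (6/29)·(-11) + (4/29)·(-3) + (6/29)·13 + (6/29)·15 + (4/29)·17 + (3/29)·20
     = 218/29 ≈ 7.52

7.52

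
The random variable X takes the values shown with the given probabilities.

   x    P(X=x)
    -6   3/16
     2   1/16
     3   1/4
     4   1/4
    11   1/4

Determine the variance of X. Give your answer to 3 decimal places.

E[X] = (3/16)·(-6) + (1/16)·2 + (1/4)·3 + (1/4)·4 + (1/4)·11 = 7/2
E[X²] = (3/16)·36 + (1/16)·4 + (1/4)·9 + (1/4)·16 + (1/4)·121 = 87/2
Var(X) = 87/2 − (7/2)² = 125/4 ≈ 31.250

31.250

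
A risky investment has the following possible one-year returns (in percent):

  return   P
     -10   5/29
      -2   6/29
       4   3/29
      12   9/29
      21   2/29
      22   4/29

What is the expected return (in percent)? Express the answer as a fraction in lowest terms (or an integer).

E[X] = (5/29)·(-10) + (6/29)·(-2) + (3/29)·4 + (9/29)·12 + (2/29)·21 + (4/29)·22
     = 188/29

188/29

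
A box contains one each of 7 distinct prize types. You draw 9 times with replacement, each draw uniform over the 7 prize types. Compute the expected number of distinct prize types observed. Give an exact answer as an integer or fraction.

Let Xⱼ=1 if type j appears at least once. P(Xⱼ=1) = 1 − ((7−1)/7)^9 = 30275911/40353607.
E[#distinct] = 7·30275911/40353607 = 30275911/5764801.

30275911/5764801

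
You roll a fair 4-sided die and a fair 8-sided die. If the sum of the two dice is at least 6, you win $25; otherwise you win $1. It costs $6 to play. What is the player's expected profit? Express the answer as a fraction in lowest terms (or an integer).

E[payout] = (5/16)·1 + (11/16)·25 = 35/2
Expected profit = 35/2 − 6 = 23/2

23/2 dollars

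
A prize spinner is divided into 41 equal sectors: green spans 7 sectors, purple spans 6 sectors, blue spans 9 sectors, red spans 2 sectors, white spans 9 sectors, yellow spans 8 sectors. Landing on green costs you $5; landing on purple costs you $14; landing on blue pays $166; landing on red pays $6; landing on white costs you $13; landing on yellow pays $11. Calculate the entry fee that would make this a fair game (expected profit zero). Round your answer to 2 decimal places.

E[payout] = (7/41)·(-5) + (6/41)·(-14) + (9/41)·166 + (2/41)·6 + (9/41)·(-13) + (8/41)·11 = 1358/41
Fair fee = E[payout] = 1358/41 ≈ $33.12

$33.12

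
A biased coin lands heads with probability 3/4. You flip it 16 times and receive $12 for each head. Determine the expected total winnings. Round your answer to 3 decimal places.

$144.000

E[#heads] = 16·3/4 = 12 (linearity over flips).
E[winnings] = 12·12 = 144.
≈ 144.000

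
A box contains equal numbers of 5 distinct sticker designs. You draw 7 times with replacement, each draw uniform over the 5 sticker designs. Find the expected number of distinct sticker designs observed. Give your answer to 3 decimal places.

3.951

Let Xⱼ=1 if type j appears at least once. P(Xⱼ=1) = 1 − ((5−1)/5)^7 = 61741/78125.
E[#distinct] = 5·61741/78125 = 61741/15625.
≈ 3.951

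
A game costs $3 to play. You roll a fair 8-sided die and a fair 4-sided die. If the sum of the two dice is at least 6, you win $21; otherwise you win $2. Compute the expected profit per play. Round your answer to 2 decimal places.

$12.06

E[payout] = (5/16)·2 + (11/16)·21 = 241/16
Expected profit = 241/16 − 3 = 193/16 ≈ $12.06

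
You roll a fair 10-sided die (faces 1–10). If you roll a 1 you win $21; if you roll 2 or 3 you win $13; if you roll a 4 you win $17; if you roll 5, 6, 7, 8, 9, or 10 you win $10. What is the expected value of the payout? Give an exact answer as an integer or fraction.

E[payout] = (3/5)·10 + (1/5)·13 + (1/10)·17 + (1/10)·21 = 62/5

62/5 dollars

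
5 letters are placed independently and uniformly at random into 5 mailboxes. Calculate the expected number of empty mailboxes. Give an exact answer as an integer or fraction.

1024/625

Let Xⱼ=1 if mailbox j is empty. P(Xⱼ=1) = ((5-1)/5)^5 = 1024/3125.
By linearity, E[#empty] = 5·1024/3125 = 1024/625.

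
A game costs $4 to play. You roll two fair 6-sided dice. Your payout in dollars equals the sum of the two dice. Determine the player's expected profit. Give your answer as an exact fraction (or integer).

Distribution of the sum of the two dice: 2 w.p. 1/36, 3 w.p. 1/18, 4 w.p. 1/12, 5 w.p. 1/9, 6 w.p. 5/36, 7 w.p. 1/6, …
E[payout] = (1/36)·2 + (1/18)·3 + (1/12)·4 + (1/9)·5 + (5/36)·6 + (1/6)·7 + (5/36)·8 + (1/9)·9 + (1/12)·10 + (1/18)·11 + (1/36)·12 = 7
Expected profit = 7 − 4 = 3

$3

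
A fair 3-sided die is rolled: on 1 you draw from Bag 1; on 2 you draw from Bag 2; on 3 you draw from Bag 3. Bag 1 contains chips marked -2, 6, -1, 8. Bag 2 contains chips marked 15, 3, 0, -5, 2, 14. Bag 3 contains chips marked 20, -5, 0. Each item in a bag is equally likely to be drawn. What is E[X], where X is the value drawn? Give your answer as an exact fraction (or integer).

E[X | Bag 1] = (-2 + 6 − 1 + 8)/4 = 11/4
E[X | Bag 2] = (15 + 3 + 0 − 5 + 2 + 14)/6 = 29/6
E[X | Bag 3] = (20 − 5 + 0)/3 = 5
E[X] = (1/3)·11/4 + (1/3)·29/6 + (1/3)·5 = 151/36

151/36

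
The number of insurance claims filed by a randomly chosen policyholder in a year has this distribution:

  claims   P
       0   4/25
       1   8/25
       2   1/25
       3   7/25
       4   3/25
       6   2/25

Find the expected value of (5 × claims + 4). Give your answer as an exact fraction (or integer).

15

E[5x+4] = (4/25)·4 + (8/25)·9 + (1/25)·14 + (7/25)·19 + (3/25)·24 + (2/25)·34
     = 15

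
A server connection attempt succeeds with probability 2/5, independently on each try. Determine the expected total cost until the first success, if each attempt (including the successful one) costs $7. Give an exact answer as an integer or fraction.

E[#attempts] = 1/p = 5/2; E[cost] = 7·5/2 = 35/2.

35/2 dollars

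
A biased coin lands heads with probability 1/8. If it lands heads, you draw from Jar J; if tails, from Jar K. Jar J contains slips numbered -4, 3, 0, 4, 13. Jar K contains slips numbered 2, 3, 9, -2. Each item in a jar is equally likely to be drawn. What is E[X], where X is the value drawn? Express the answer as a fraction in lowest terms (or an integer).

E[X | Jar J] = (-4 + 3 + 0 + 4 + 13)/5 = 16/5
E[X | Jar K] = (2 + 3 + 9 − 2)/4 = 3
E[X] = (1/8)·16/5 + (7/8)·3 = 121/40

121/40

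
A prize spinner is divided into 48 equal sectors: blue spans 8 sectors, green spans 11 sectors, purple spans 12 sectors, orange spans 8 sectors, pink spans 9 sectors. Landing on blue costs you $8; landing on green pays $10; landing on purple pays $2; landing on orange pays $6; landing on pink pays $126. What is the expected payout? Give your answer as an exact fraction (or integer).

313/12 dollars

E[payout] = (8/48)·(-8) + (11/48)·10 + (12/48)·2 + (8/48)·6 + (9/48)·126 = 313/12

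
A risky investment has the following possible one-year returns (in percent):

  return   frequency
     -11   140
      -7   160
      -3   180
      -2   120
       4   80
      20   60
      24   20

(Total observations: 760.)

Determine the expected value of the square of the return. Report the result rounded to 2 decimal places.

83.79

Total = 760, so P(return=-11) = 140/760, etc.
E[X²] = (7/38)·121 + (4/19)·49 + (9/38)·9 + (3/19)·4 + (2/19)·16 + (3/38)·400 + (1/38)·576
     = 1592/19 ≈ 83.79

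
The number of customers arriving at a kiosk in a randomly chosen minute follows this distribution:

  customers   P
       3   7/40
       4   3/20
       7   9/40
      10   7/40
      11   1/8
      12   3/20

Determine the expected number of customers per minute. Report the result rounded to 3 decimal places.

E[X] = (7/40)·3 + (3/20)·4 + (9/40)·7 + (7/40)·10 + (1/8)·11 + (3/20)·12
     = 61/8 ≈ 7.625

7.625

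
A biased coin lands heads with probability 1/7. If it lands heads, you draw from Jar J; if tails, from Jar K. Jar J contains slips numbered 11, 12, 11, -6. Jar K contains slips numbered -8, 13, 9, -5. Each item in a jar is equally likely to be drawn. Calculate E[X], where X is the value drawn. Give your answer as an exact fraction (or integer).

E[X | Jar J] = (11 + 12 + 11 − 6)/4 = 7
E[X | Jar K] = (-8 + 13 + 9 − 5)/4 = 9/4
E[X] = (1/7)·7 + (6/7)·9/4 = 41/14

41/14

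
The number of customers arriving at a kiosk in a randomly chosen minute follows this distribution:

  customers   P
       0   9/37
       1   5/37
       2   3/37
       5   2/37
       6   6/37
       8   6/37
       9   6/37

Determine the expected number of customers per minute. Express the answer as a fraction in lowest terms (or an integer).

159/37

E[X] = (9/37)·0 + (5/37)·1 + (3/37)·2 + (2/37)·5 + (6/37)·6 + (6/37)·8 + (6/37)·9
     = 159/37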